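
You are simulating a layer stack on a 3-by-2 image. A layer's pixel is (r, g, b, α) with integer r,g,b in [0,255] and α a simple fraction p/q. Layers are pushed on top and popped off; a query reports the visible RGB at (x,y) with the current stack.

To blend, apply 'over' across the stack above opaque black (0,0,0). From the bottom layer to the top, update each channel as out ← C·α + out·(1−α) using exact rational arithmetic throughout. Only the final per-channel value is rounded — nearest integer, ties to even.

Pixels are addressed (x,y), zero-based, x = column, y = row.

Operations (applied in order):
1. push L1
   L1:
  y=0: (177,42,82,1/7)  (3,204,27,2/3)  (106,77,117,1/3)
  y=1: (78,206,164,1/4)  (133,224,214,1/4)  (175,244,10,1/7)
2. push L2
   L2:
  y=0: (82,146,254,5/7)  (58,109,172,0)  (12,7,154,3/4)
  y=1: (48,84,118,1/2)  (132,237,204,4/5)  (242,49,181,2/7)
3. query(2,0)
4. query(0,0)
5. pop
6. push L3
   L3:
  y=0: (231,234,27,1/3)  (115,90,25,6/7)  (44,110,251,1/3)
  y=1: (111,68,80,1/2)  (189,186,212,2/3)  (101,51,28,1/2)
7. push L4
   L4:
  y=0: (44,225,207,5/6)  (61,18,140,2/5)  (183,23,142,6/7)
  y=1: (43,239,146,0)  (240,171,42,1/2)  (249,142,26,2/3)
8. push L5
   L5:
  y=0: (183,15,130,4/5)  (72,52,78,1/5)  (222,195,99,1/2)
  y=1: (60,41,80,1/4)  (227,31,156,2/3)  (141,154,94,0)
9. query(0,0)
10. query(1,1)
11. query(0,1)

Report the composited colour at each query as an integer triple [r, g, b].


at x=2,y=0 over L1,L2:
after L1 α=1/3: [106/3, 77/3, 39]
after L2 α=3/4: [107/6, 35/3, 501/4]
rounded: [18, 12, 125]

query (0,0) [L1,L2] — begin 0,0,0
after L1 α=1/7: [177/7, 6, 82/7]
after L2 α=5/7: [3224/49, 106, 9054/49]
rounded: [66, 106, 185]

(0,0) stack=L1,L3,L4,L5; from [0,0,0]:
after L1 α=1/7: [177/7, 6, 82/7]
after L3 α=1/3: [657/7, 82, 353/21]
after L4 α=5/6: [2197/42, 1207/6, 11044/63]
after L5 α=4/5: [32941/210, 1567/30, 43804/315]
→ [157, 52, 139]

query (1,1) [L1,L3,L4,L5] — begin 0,0,0
after L1 α=1/4: [133/4, 56, 107/2]
after L3 α=2/3: [1645/12, 428/3, 955/6]
after L4 α=1/2: [4525/24, 941/6, 1207/12]
after L5 α=2/3: [15421/72, 1313/18, 4951/36]
= [214, 73, 138]

(0,1) stack=L1,L3,L4,L5; from [0,0,0]:
+L1 (α=1/4) → [39/2, 103/2, 41]
+L3 (α=1/2) → [261/4, 239/4, 121/2]
+L4 (α=0) → [261/4, 239/4, 121/2]
+L5 (α=1/4) → [1023/16, 881/16, 523/8]
= [64, 55, 65]


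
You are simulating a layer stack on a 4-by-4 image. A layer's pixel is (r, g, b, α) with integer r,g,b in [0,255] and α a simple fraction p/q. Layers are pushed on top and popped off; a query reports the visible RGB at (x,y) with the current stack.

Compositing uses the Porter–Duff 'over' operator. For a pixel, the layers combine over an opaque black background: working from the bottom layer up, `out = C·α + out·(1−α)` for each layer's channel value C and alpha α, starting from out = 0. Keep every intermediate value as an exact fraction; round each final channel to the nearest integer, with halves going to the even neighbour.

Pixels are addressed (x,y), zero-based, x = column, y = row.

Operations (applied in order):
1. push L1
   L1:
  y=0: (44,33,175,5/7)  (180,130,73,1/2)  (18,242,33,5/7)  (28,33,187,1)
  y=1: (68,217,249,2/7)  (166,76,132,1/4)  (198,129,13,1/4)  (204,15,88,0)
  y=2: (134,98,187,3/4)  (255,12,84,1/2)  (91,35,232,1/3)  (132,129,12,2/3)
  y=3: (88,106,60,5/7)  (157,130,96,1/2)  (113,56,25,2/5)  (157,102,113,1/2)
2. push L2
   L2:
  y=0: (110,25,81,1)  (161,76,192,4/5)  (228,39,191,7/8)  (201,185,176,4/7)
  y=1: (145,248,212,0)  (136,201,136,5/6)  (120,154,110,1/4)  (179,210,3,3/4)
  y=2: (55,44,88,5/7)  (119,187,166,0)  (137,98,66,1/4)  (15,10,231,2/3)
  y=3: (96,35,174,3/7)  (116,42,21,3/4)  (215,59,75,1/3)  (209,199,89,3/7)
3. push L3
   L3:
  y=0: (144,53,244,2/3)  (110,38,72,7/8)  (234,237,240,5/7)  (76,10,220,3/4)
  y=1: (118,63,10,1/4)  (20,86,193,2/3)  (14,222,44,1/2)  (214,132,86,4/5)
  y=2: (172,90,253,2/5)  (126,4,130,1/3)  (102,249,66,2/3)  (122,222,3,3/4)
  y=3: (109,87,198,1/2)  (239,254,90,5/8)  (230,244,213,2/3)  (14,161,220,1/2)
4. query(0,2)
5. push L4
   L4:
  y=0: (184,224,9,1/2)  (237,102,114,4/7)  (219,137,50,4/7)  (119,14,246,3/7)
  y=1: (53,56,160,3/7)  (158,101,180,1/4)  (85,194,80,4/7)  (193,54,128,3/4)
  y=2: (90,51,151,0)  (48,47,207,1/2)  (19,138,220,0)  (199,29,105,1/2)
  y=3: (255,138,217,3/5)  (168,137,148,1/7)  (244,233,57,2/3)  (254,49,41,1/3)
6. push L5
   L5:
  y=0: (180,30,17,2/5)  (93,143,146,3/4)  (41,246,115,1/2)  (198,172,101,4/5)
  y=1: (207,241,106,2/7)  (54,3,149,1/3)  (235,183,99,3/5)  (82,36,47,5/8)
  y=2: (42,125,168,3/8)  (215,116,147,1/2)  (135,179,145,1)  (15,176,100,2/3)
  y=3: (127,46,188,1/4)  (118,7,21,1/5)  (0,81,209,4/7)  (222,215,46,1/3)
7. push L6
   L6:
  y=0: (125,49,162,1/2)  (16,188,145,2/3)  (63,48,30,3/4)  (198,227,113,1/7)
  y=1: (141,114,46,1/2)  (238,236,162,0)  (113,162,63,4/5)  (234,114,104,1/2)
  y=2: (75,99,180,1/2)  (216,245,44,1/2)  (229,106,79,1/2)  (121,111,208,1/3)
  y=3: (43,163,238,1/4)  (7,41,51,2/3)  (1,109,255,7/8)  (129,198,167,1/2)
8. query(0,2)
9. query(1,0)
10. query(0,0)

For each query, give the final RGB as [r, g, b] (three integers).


query (0,2) [L1,L2,L3] — begin 0,0,0
after L1 α=3/4: [201/2, 147/2, 561/4]
after L2 α=5/7: [68, 367/7, 1441/14]
after L3 α=2/5: [548/5, 2361/35, 11407/70]
→ [110, 67, 163]

(0,2) stack=L1,L2,L3,L4,L5,L6; from [0,0,0]:
+L1 (α=3/4) → [201/2, 147/2, 561/4]
+L2 (α=5/7) → [68, 367/7, 1441/14]
+L3 (α=2/5) → [548/5, 2361/35, 11407/70]
+L4 (α=0) → [548/5, 2361/35, 11407/70]
+L5 (α=3/8) → [337/4, 2493/28, 18463/112]
+L6 (α=1/2) → [637/8, 5265/56, 38623/224]
rounded: [80, 94, 172]

(1,0) stack=L1,L2,L3,L4,L5,L6; from [0,0,0]:
after L1 α=1/2: [90, 65, 73/2]
after L2 α=4/5: [734/5, 369/5, 1609/10]
after L3 α=7/8: [573/5, 1699/40, 6649/80]
after L4 α=4/7: [6459/35, 21417/280, 8061/80]
after L5 α=3/4: [4056/35, 141537/1120, 43101/320]
after L6 α=2/3: [5176/105, 562657/3360, 135901/960]
= [49, 167, 142]

at x=0,y=0 over L1,L2,L3,L4,L5,L6:
+L1 (α=5/7) → [220/7, 165/7, 125]
+L2 (α=1) → [110, 25, 81]
+L3 (α=2/3) → [398/3, 131/3, 569/3]
+L4 (α=1/2) → [475/3, 803/6, 298/3]
+L5 (α=2/5) → [167, 923/10, 332/5]
+L6 (α=1/2) → [146, 1413/20, 571/5]
= [146, 71, 114]


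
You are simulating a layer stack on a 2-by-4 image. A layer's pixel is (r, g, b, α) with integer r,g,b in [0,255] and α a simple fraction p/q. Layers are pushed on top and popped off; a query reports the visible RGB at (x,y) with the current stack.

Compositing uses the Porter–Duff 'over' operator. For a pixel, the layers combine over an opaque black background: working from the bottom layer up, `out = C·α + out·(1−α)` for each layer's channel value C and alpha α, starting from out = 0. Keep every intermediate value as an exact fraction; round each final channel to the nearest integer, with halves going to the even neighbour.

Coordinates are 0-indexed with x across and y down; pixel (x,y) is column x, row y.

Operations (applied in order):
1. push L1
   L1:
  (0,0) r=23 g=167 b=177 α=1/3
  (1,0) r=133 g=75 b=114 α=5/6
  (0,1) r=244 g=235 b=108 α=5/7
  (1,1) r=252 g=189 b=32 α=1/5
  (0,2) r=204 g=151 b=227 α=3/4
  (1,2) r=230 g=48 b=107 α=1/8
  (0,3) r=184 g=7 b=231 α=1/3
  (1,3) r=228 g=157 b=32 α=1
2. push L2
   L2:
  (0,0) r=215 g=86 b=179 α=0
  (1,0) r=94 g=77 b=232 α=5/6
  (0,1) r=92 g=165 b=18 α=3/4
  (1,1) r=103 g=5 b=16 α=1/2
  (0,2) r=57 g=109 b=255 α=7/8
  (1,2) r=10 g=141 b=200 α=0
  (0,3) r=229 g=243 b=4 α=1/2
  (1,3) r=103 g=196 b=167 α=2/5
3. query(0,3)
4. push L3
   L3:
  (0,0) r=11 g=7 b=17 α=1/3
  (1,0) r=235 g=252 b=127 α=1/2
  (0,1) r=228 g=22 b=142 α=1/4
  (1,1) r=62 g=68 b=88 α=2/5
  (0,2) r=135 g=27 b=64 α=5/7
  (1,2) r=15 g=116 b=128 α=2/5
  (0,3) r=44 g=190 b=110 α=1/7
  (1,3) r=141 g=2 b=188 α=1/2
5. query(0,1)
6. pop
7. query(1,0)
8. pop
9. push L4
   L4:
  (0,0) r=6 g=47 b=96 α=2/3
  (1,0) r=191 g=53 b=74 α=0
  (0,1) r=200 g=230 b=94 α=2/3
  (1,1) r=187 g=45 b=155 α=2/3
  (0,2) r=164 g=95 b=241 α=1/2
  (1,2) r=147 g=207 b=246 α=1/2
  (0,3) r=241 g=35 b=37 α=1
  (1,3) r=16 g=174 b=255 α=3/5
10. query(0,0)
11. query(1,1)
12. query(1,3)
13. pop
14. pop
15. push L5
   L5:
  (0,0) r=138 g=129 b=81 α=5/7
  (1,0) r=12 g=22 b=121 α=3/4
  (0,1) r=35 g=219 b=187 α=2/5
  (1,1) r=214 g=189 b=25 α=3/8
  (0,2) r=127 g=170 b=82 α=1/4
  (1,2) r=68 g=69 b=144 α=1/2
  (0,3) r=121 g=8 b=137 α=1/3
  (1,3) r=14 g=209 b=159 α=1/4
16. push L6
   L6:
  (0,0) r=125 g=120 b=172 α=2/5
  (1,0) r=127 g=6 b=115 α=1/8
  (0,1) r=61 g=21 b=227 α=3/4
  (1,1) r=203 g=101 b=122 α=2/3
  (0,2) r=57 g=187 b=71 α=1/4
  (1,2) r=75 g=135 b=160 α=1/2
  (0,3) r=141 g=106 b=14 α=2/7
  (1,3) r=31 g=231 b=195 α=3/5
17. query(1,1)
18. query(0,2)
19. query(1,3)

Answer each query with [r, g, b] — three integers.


query (0,3) [L1,L2] — begin 0,0,0
after L1 α=1/3: [184/3, 7/3, 77]
after L2 α=1/2: [871/6, 368/3, 81/2]
= [145, 123, 40]

at x=0,y=1 over L1,L2,L3:
after L1 α=5/7: [1220/7, 1175/7, 540/7]
after L2 α=3/4: [788/7, 1160/7, 459/14]
after L3 α=1/4: [990/7, 1817/14, 3365/56]
= [141, 130, 60]

at x=1,y=0 over L1,L2:
L1 α=5/6: [665/6, 125/2, 95]
L2 α=5/6: [3485/36, 895/12, 1255/6]
= [97, 75, 209]

query (0,0) [L1,L4] — begin 0,0,0
L1 α=1/3: [23/3, 167/3, 59]
L4 α=2/3: [59/9, 449/9, 251/3]
= [7, 50, 84]

at x=1,y=1 over L1,L4:
+L1 (α=1/5) → [252/5, 189/5, 32/5]
+L4 (α=2/3) → [2122/15, 213/5, 1582/15]
rounded: [141, 43, 105]

at x=1,y=3 over L1,L4:
L1 α=1: [228, 157, 32]
L4 α=3/5: [504/5, 836/5, 829/5]
rounded: [101, 167, 166]

(1,1) stack=L5,L6; from [0,0,0]:
L5 α=3/8: [321/4, 567/8, 75/8]
L6 α=2/3: [1945/12, 2183/24, 2027/24]
→ [162, 91, 84]

at x=0,y=2 over L5,L6:
after L5 α=1/4: [127/4, 85/2, 41/2]
after L6 α=1/4: [609/16, 629/8, 265/8]
→ [38, 79, 33]

at x=1,y=3 over L5,L6:
+L5 (α=1/4) → [7/2, 209/4, 159/4]
+L6 (α=3/5) → [20, 319/2, 1329/10]
= [20, 160, 133]


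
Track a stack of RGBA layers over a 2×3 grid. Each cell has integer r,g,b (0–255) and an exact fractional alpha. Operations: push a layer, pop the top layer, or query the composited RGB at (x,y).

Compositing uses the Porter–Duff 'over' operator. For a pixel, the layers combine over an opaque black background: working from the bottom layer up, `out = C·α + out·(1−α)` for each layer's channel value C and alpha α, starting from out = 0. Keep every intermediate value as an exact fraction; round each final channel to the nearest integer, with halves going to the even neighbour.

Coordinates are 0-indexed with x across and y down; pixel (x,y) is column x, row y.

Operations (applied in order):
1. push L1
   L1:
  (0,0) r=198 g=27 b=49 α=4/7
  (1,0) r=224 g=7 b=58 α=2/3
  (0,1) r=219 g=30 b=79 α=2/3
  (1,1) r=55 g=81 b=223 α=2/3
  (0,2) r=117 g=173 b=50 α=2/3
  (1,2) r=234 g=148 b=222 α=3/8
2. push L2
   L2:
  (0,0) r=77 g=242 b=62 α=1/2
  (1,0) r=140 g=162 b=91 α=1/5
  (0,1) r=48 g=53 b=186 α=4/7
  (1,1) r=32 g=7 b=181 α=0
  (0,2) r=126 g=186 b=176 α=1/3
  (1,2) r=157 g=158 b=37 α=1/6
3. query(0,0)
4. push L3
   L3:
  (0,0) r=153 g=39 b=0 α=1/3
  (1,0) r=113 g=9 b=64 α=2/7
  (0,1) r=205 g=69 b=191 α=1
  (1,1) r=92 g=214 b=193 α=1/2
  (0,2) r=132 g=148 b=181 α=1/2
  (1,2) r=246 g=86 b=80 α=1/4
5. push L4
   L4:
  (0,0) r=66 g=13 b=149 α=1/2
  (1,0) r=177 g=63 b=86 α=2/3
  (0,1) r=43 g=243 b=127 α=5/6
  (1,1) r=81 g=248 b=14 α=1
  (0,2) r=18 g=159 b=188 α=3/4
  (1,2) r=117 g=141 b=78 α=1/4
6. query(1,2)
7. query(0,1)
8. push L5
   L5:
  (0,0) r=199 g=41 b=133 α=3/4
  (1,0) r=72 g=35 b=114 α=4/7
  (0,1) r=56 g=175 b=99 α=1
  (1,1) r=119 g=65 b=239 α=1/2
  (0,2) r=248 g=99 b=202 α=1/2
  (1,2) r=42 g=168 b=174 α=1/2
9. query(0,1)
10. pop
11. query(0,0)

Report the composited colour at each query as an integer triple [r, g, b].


(0,0) stack=L1,L2; from [0,0,0]:
L1 α=4/7: [792/7, 108/7, 28]
L2 α=1/2: [1331/14, 901/7, 45]
rounded: [95, 129, 45]

(1,2) stack=L1,L2,L3,L4; from [0,0,0]:
L1 α=3/8: [351/4, 111/2, 333/4]
L2 α=1/6: [2383/24, 871/12, 1813/24]
L3 α=1/4: [4351/32, 1215/16, 2453/32]
L4 α=1/4: [16797/128, 5901/64, 9855/128]
rounded: [131, 92, 77]

at x=0,y=1 over L1,L2,L3,L4:
+L1 (α=2/3) → [146, 20, 158/3]
+L2 (α=4/7) → [90, 272/7, 902/7]
+L3 (α=1) → [205, 69, 191]
+L4 (α=5/6) → [70, 214, 413/3]
→ [70, 214, 138]

query (0,1) [L1,L2,L3,L4,L5] — begin 0,0,0
after L1 α=2/3: [146, 20, 158/3]
after L2 α=4/7: [90, 272/7, 902/7]
after L3 α=1: [205, 69, 191]
after L4 α=5/6: [70, 214, 413/3]
after L5 α=1: [56, 175, 99]
→ [56, 175, 99]

(0,0) stack=L1,L2,L3,L4; from [0,0,0]:
L1 α=4/7: [792/7, 108/7, 28]
L2 α=1/2: [1331/14, 901/7, 45]
L3 α=1/3: [2402/21, 2075/21, 30]
L4 α=1/2: [1894/21, 1174/21, 179/2]
rounded: [90, 56, 90]


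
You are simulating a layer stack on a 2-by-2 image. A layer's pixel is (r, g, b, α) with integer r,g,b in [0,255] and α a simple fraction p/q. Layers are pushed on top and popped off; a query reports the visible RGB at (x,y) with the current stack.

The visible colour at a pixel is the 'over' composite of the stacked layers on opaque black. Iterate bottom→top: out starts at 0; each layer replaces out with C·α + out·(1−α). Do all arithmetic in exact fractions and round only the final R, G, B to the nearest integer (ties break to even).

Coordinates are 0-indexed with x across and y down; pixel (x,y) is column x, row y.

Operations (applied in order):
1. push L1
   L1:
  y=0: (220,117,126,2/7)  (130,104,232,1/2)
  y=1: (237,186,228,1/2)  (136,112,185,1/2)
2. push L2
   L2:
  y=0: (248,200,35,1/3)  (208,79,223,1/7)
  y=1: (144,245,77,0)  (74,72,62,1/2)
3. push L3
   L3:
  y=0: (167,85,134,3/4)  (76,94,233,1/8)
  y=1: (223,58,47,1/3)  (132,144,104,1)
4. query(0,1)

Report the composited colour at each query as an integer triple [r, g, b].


at x=0,y=1 over L1,L2,L3:
L1 α=1/2: [237/2, 93, 114]
L2 α=0: [237/2, 93, 114]
L3 α=1/3: [460/3, 244/3, 275/3]
→ [153, 81, 92]


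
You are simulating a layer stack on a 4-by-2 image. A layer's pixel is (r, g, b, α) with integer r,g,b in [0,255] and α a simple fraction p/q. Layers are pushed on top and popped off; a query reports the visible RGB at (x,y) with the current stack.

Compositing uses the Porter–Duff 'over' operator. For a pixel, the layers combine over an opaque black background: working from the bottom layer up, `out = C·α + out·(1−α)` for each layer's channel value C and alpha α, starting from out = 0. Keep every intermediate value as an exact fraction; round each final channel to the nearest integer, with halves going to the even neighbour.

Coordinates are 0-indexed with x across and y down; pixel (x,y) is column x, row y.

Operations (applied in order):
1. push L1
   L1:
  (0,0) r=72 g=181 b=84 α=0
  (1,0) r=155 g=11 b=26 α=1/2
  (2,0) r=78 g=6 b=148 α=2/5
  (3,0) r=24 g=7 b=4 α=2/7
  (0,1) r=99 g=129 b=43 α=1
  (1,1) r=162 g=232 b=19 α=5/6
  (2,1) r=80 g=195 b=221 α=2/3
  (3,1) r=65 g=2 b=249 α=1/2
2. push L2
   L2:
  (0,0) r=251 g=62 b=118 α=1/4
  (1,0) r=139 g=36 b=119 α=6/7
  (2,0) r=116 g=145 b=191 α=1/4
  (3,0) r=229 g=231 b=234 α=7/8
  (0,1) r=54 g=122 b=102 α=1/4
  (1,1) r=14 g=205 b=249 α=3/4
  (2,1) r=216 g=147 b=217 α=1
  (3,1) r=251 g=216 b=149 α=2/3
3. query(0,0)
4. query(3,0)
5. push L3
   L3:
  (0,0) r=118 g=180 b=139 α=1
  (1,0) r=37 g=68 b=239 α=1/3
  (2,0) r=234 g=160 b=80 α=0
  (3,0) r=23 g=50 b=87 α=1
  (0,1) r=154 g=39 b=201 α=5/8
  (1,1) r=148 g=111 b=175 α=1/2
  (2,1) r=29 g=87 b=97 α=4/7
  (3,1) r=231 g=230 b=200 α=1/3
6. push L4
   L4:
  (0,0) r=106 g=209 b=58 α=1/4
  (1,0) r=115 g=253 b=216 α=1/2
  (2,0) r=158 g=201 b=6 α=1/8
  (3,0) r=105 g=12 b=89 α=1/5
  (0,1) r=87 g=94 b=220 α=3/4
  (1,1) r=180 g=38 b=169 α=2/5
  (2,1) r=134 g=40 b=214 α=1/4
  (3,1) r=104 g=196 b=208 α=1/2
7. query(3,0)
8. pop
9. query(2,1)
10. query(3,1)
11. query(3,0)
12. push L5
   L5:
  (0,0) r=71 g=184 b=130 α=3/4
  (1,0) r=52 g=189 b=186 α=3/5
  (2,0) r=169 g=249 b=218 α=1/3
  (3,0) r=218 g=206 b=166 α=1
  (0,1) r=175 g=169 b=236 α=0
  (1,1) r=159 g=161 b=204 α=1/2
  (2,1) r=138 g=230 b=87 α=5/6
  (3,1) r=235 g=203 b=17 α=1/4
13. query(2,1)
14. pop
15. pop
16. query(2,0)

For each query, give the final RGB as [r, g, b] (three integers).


query (0,0) [L1,L2] — begin 0,0,0
after L1 α=0: [0, 0, 0]
after L2 α=1/4: [251/4, 31/2, 59/2]
= [63, 16, 30]

(3,0) stack=L1,L2; from [0,0,0]:
+L1 (α=2/7) → [48/7, 2, 8/7]
+L2 (α=7/8) → [11269/56, 1619/8, 5737/28]
rounded: [201, 202, 205]

query (3,0) [L1,L2,L3,L4] — begin 0,0,0
after L1 α=2/7: [48/7, 2, 8/7]
after L2 α=7/8: [11269/56, 1619/8, 5737/28]
after L3 α=1: [23, 50, 87]
after L4 α=1/5: [197/5, 212/5, 437/5]
→ [39, 42, 87]

at x=2,y=1 over L1,L2,L3:
after L1 α=2/3: [160/3, 130, 442/3]
after L2 α=1: [216, 147, 217]
after L3 α=4/7: [764/7, 789/7, 1039/7]
→ [109, 113, 148]

query (3,1) [L1,L2,L3] — begin 0,0,0
+L1 (α=1/2) → [65/2, 1, 249/2]
+L2 (α=2/3) → [1069/6, 433/3, 845/6]
+L3 (α=1/3) → [1762/9, 1556/9, 1445/9]
→ [196, 173, 161]

at x=3,y=0 over L1,L2,L3:
after L1 α=2/7: [48/7, 2, 8/7]
after L2 α=7/8: [11269/56, 1619/8, 5737/28]
after L3 α=1: [23, 50, 87]
rounded: [23, 50, 87]

(2,1) stack=L1,L2,L3,L5; from [0,0,0]:
L1 α=2/3: [160/3, 130, 442/3]
L2 α=1: [216, 147, 217]
L3 α=4/7: [764/7, 789/7, 1039/7]
L5 α=5/6: [2797/21, 8839/42, 2042/21]
rounded: [133, 210, 97]

query (2,0) [L1,L2] — begin 0,0,0
+L1 (α=2/5) → [156/5, 12/5, 296/5]
+L2 (α=1/4) → [262/5, 761/20, 1843/20]
= [52, 38, 92]


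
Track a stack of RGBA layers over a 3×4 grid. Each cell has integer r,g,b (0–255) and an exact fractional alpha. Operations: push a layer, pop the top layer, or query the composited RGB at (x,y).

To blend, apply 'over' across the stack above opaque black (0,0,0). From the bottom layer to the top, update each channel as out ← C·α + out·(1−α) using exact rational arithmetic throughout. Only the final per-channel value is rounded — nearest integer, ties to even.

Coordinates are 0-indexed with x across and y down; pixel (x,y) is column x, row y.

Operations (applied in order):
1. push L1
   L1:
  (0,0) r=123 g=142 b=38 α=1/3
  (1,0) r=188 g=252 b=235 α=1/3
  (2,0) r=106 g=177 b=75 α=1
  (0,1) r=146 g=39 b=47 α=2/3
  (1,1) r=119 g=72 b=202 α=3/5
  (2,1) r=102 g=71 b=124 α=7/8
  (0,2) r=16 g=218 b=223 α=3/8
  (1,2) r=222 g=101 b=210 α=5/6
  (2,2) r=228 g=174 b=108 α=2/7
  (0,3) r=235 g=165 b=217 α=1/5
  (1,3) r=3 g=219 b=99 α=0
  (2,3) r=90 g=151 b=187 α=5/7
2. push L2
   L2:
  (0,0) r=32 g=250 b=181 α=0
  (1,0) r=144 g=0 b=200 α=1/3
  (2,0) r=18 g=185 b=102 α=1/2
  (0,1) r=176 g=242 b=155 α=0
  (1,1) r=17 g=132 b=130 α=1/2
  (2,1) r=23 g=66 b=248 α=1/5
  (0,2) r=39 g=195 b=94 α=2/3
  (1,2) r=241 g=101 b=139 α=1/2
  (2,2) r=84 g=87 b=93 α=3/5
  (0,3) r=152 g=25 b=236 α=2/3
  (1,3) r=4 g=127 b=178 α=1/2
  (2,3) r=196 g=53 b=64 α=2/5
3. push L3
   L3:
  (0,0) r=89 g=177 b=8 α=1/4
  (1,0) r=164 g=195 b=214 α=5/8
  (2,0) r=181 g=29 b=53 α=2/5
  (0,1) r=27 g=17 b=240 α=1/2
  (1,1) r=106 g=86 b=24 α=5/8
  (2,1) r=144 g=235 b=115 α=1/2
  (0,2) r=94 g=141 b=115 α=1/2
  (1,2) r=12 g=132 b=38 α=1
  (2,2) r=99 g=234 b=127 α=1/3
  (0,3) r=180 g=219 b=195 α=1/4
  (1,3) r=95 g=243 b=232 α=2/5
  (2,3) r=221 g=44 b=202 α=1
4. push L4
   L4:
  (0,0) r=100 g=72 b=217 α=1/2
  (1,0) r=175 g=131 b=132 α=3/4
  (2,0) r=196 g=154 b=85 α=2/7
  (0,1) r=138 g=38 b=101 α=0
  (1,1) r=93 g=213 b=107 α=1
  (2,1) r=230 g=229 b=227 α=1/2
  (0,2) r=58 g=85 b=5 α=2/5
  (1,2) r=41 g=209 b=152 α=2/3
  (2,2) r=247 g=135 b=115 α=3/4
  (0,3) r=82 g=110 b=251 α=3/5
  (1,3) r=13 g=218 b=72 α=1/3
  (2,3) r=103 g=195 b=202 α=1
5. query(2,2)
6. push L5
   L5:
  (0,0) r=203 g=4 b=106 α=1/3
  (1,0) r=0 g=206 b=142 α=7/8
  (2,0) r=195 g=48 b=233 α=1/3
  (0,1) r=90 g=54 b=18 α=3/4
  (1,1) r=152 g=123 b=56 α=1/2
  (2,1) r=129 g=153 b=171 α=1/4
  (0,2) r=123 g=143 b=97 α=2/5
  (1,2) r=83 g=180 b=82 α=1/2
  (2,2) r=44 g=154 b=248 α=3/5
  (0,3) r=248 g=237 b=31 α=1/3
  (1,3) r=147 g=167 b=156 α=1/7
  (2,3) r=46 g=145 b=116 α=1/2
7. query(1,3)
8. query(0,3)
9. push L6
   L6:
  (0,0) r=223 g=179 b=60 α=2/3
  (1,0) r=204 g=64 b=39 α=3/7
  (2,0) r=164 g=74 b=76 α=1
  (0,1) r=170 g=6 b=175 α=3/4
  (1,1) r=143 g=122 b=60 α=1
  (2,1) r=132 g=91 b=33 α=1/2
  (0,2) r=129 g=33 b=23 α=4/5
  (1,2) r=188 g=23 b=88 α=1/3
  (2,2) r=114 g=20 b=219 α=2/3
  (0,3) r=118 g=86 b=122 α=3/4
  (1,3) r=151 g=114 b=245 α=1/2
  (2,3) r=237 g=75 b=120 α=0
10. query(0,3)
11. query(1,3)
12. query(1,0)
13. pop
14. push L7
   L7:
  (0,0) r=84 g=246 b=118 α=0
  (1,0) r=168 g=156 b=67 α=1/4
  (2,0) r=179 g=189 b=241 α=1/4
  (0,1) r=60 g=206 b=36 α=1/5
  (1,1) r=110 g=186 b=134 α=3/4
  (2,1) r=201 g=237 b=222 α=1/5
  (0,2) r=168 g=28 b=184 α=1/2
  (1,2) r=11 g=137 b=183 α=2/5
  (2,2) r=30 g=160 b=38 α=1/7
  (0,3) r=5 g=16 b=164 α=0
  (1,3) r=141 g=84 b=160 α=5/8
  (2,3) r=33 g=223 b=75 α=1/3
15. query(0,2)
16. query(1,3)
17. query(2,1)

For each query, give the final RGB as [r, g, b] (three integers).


(2,2) stack=L1,L2,L3,L4; from [0,0,0]:
L1 α=2/7: [456/7, 348/7, 216/7]
L2 α=3/5: [2676/35, 2523/35, 477/7]
L3 α=1/3: [2939/35, 4412/35, 1843/21]
L4 α=3/4: [14437/70, 18587/140, 2272/21]
→ [206, 133, 108]

at x=1,y=3 over L1,L2,L3,L4,L5:
+L1 (α=0) → [0, 0, 0]
+L2 (α=1/2) → [2, 127/2, 89]
+L3 (α=2/5) → [196/5, 1353/10, 731/5]
+L4 (α=1/3) → [457/15, 2443/15, 1822/15]
+L5 (α=1/7) → [1649/35, 5721/35, 632/5]
→ [47, 163, 126]

query (0,3) [L1,L2,L3,L4,L5] — begin 0,0,0
after L1 α=1/5: [47, 33, 217/5]
after L2 α=2/3: [117, 83/3, 859/5]
after L3 α=1/4: [531/4, 151/2, 888/5]
after L4 α=3/5: [1023/10, 481/5, 5541/25]
after L5 α=1/3: [2263/15, 2147/15, 11857/75]
→ [151, 143, 158]

at x=0,y=3 over L1,L2,L3,L4,L5,L6:
L1 α=1/5: [47, 33, 217/5]
L2 α=2/3: [117, 83/3, 859/5]
L3 α=1/4: [531/4, 151/2, 888/5]
L4 α=3/5: [1023/10, 481/5, 5541/25]
L5 α=1/3: [2263/15, 2147/15, 11857/75]
L6 α=3/4: [7573/60, 6017/60, 39307/300]
= [126, 100, 131]

(1,3) stack=L1,L2,L3,L4,L5,L6; from [0,0,0]:
+L1 (α=0) → [0, 0, 0]
+L2 (α=1/2) → [2, 127/2, 89]
+L3 (α=2/5) → [196/5, 1353/10, 731/5]
+L4 (α=1/3) → [457/15, 2443/15, 1822/15]
+L5 (α=1/7) → [1649/35, 5721/35, 632/5]
+L6 (α=1/2) → [3467/35, 9711/70, 1857/10]
→ [99, 139, 186]

(1,0) stack=L1,L2,L3,L4,L5,L6; from [0,0,0]:
+L1 (α=1/3) → [188/3, 84, 235/3]
+L2 (α=1/3) → [808/9, 56, 1070/9]
+L3 (α=5/8) → [817/6, 1143/8, 535/3]
+L4 (α=3/4) → [3967/24, 4287/32, 1723/12]
+L5 (α=7/8) → [3967/192, 50431/256, 13651/96]
+L6 (α=3/7) → [33343/336, 62719/448, 16459/168]
→ [99, 140, 98]

at x=0,y=2 over L1,L2,L3,L4,L5,L7:
L1 α=3/8: [6, 327/4, 669/8]
L2 α=2/3: [28, 629/4, 2173/24]
L3 α=1/2: [61, 1193/8, 4933/48]
L4 α=2/5: [299/5, 4939/40, 5093/80]
L5 α=2/5: [2127/25, 26257/200, 30799/400]
L7 α=1/2: [6327/50, 31857/400, 104399/800]
rounded: [127, 80, 130]

(1,3) stack=L1,L2,L3,L4,L5,L7; from [0,0,0]:
after L1 α=0: [0, 0, 0]
after L2 α=1/2: [2, 127/2, 89]
after L3 α=2/5: [196/5, 1353/10, 731/5]
after L4 α=1/3: [457/15, 2443/15, 1822/15]
after L5 α=1/7: [1649/35, 5721/35, 632/5]
after L7 α=5/8: [14811/140, 31863/280, 737/5]
= [106, 114, 147]

query (2,1) [L1,L2,L3,L4,L5,L7] — begin 0,0,0
+L1 (α=7/8) → [357/4, 497/8, 217/2]
+L2 (α=1/5) → [76, 629/10, 682/5]
+L3 (α=1/2) → [110, 2979/20, 1257/10]
+L4 (α=1/2) → [170, 7559/40, 3527/20]
+L5 (α=1/4) → [639/4, 28797/160, 14001/80]
+L7 (α=1/5) → [168, 38277/200, 18441/100]
rounded: [168, 191, 184]


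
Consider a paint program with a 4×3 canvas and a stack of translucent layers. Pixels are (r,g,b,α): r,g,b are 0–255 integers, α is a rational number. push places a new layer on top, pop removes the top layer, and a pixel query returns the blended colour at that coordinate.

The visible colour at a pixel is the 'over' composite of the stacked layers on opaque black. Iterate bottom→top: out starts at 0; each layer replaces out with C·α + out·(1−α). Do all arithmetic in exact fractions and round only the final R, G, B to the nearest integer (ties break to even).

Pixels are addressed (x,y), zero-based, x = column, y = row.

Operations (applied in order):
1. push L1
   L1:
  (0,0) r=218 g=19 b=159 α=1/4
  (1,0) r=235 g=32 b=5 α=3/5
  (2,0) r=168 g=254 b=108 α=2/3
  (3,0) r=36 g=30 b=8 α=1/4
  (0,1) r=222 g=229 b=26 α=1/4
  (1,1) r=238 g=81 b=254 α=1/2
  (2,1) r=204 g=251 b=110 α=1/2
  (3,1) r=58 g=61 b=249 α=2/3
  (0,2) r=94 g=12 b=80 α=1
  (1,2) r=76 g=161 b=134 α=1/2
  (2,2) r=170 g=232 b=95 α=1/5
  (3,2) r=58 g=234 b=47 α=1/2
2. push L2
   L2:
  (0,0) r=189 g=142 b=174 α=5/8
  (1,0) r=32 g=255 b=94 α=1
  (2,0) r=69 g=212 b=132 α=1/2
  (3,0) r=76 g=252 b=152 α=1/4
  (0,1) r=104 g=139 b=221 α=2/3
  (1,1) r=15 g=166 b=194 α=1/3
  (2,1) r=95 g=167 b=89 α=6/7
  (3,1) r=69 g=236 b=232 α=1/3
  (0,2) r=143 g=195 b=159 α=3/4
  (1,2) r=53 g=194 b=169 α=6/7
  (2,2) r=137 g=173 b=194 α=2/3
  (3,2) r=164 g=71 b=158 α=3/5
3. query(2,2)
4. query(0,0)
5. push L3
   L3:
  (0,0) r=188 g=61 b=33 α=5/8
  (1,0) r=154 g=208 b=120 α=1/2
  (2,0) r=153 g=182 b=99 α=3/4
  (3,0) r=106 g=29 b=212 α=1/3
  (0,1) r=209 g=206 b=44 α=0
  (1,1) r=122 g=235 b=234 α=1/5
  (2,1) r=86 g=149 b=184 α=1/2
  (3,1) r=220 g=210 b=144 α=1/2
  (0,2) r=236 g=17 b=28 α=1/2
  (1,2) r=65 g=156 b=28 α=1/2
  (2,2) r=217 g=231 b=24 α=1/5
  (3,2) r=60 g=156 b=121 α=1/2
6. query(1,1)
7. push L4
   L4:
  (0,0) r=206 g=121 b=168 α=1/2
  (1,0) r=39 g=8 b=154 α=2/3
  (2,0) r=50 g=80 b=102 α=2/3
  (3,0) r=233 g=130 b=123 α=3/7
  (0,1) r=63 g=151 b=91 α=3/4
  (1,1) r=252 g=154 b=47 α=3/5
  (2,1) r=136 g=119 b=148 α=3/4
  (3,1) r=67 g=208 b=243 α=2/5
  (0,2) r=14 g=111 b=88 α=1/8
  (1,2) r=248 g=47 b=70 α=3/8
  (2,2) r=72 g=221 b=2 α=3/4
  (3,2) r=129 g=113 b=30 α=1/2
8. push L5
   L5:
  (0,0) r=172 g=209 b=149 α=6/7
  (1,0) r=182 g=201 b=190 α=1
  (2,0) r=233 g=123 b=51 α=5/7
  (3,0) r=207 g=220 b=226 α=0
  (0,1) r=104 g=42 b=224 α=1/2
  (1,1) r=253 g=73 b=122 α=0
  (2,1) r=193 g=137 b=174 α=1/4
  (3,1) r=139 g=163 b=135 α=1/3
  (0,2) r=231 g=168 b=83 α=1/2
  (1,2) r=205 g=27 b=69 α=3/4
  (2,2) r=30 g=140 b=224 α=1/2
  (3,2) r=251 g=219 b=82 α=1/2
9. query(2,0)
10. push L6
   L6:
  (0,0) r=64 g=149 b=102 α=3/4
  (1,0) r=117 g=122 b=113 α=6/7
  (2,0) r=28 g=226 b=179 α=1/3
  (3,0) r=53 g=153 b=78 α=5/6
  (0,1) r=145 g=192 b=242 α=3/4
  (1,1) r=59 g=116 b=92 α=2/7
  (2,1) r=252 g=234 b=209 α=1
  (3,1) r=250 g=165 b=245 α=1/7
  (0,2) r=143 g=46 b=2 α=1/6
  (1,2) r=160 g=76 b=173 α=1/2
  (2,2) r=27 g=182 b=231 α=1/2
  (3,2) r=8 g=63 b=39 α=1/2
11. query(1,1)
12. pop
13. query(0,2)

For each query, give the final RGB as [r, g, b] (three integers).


at x=2,y=2 over L1,L2:
L1 α=1/5: [34, 232/5, 19]
L2 α=2/3: [308/3, 654/5, 407/3]
= [103, 131, 136]

at x=0,y=0 over L1,L2:
after L1 α=1/4: [109/2, 19/4, 159/4]
after L2 α=5/8: [2217/16, 2897/32, 3957/32]
rounded: [139, 91, 124]

(1,1) stack=L1,L2,L3; from [0,0,0]:
after L1 α=1/2: [119, 81/2, 127]
after L2 α=1/3: [253/3, 247/3, 448/3]
after L3 α=1/5: [1378/15, 1693/15, 2494/15]
rounded: [92, 113, 166]

query (2,0) [L1,L2,L3,L4,L5] — begin 0,0,0
after L1 α=2/3: [112, 508/3, 72]
after L2 α=1/2: [181/2, 572/3, 102]
after L3 α=3/4: [1099/8, 1105/6, 399/4]
after L4 α=2/3: [633/8, 2065/18, 405/4]
after L5 α=5/7: [5293/28, 7600/63, 915/14]
rounded: [189, 121, 65]

query (1,1) [L1,L2,L3,L4,L5,L6] — begin 0,0,0
L1 α=1/2: [119, 81/2, 127]
L2 α=1/3: [253/3, 247/3, 448/3]
L3 α=1/5: [1378/15, 1693/15, 2494/15]
L4 α=3/5: [14096/75, 10316/75, 7103/75]
L5 α=0: [14096/75, 10316/75, 7103/75]
L6 α=2/7: [15866/105, 13796/105, 1409/15]
→ [151, 131, 94]

at x=0,y=2 over L1,L2,L3,L4,L5:
after L1 α=1: [94, 12, 80]
after L2 α=3/4: [523/4, 597/4, 557/4]
after L3 α=1/2: [1467/8, 665/8, 669/8]
after L4 α=1/8: [10381/64, 5543/64, 5387/64]
after L5 α=1/2: [25165/128, 16295/128, 10699/128]
= [197, 127, 84]


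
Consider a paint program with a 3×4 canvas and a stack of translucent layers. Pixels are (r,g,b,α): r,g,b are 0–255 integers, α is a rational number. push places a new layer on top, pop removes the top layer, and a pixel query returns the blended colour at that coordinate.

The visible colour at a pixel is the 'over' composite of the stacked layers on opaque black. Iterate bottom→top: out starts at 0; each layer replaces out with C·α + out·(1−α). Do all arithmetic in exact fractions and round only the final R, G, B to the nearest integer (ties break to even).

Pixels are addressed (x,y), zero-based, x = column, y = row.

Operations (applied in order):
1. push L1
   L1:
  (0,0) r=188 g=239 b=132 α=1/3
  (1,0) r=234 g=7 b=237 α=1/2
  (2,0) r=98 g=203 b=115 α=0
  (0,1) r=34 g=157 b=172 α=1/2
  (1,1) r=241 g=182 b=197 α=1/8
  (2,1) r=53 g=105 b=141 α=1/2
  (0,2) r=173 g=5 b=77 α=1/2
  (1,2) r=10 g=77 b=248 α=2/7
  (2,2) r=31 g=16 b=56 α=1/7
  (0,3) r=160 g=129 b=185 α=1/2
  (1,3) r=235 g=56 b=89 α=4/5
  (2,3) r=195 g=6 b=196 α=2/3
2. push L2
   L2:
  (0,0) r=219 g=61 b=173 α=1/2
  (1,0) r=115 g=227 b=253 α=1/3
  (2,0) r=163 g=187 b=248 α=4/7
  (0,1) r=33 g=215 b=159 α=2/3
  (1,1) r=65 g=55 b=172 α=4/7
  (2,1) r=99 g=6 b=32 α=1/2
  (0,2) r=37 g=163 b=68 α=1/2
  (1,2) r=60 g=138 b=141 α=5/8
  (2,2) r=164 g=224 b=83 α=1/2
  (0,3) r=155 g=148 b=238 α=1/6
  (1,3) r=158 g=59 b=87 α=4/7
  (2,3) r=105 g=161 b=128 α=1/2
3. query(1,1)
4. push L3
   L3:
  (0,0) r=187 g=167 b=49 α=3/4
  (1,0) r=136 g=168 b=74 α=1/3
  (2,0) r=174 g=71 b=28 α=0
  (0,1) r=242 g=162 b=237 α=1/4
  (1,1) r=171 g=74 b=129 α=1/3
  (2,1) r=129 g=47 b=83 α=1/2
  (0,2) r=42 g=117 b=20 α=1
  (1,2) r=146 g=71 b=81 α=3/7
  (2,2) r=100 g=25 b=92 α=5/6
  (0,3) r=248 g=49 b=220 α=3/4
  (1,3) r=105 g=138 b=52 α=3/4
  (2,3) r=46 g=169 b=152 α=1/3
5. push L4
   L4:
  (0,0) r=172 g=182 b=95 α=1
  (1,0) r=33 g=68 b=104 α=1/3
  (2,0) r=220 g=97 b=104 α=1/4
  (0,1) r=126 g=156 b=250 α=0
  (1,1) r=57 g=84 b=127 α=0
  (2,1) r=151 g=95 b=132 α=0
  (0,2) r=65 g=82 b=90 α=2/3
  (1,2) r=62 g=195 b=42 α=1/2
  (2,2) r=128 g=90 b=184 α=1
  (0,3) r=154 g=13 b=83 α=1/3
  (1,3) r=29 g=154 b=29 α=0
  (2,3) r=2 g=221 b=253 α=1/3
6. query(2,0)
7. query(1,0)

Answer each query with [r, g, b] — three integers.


query (1,1) [L1,L2] — begin 0,0,0
+L1 (α=1/8) → [241/8, 91/4, 197/8]
+L2 (α=4/7) → [2803/56, 1153/28, 6095/56]
= [50, 41, 109]

at x=2,y=0 over L1,L2,L3,L4:
+L1 (α=0) → [0, 0, 0]
+L2 (α=4/7) → [652/7, 748/7, 992/7]
+L3 (α=0) → [652/7, 748/7, 992/7]
+L4 (α=1/4) → [874/7, 2923/28, 926/7]
rounded: [125, 104, 132]

at x=1,y=0 over L1,L2,L3,L4:
L1 α=1/2: [117, 7/2, 237/2]
L2 α=1/3: [349/3, 78, 490/3]
L3 α=1/3: [1106/9, 108, 1202/9]
L4 α=1/3: [2509/27, 284/3, 3340/27]
rounded: [93, 95, 124]


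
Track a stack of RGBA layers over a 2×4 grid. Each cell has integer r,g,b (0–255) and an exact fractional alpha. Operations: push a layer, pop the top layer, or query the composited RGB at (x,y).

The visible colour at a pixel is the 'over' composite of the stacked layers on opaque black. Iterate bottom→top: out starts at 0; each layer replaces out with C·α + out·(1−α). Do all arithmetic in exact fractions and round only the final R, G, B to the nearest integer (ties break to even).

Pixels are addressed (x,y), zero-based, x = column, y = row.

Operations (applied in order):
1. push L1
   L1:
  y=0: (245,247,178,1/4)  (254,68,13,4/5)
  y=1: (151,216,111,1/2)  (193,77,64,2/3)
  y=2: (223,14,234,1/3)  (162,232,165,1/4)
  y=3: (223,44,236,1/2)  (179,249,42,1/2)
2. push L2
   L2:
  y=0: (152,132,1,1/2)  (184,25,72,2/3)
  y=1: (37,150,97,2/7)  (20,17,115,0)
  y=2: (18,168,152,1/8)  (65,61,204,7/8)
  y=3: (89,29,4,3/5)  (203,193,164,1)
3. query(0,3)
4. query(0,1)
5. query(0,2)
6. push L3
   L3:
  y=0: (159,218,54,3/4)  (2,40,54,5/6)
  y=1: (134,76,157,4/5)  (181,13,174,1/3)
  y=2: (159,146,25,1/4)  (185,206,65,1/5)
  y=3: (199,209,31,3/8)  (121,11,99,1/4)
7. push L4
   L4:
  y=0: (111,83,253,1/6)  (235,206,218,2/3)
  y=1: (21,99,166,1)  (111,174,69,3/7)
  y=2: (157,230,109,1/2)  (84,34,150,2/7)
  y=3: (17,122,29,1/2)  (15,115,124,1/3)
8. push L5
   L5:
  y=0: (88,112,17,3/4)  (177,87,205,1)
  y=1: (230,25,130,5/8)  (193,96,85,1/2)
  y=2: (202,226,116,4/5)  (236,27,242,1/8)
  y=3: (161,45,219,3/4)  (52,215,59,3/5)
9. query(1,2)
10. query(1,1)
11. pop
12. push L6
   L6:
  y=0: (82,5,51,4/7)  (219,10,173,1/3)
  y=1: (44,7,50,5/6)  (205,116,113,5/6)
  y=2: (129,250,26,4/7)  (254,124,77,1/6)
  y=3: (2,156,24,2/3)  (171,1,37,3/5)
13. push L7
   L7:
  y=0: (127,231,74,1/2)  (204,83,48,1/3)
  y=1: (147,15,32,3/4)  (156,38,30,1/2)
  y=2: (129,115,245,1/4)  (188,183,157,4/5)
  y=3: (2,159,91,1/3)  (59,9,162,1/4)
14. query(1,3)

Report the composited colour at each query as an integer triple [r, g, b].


(0,3) stack=L1,L2; from [0,0,0]:
after L1 α=1/2: [223/2, 22, 118]
after L2 α=3/5: [98, 131/5, 248/5]
→ [98, 26, 50]

query (0,1) [L1,L2] — begin 0,0,0
+L1 (α=1/2) → [151/2, 108, 111/2]
+L2 (α=2/7) → [129/2, 120, 943/14]
= [64, 120, 67]

(0,2) stack=L1,L2; from [0,0,0]:
after L1 α=1/3: [223/3, 14/3, 78]
after L2 α=1/8: [1615/24, 301/12, 349/4]
= [67, 25, 87]

(1,2) stack=L1,L2,L3,L4,L5; from [0,0,0]:
L1 α=1/4: [81/2, 58, 165/4]
L2 α=7/8: [991/16, 485/8, 5877/32]
L3 α=1/5: [1731/20, 897/10, 6397/40]
L4 α=2/7: [2403/28, 1033/14, 8797/56]
L5 α=1/8: [3347/32, 1087/16, 10733/64]
= [105, 68, 168]

(1,1) stack=L1,L2,L3,L4,L5; from [0,0,0]:
L1 α=2/3: [386/3, 154/3, 128/3]
L2 α=0: [386/3, 154/3, 128/3]
L3 α=1/3: [1315/9, 347/9, 778/9]
L4 α=3/7: [8257/63, 6086/63, 4975/63]
L5 α=1/2: [10208/63, 6067/63, 5165/63]
→ [162, 96, 82]

query (1,3) [L1,L2,L3,L4,L6,L7] — begin 0,0,0
L1 α=1/2: [179/2, 249/2, 21]
L2 α=1: [203, 193, 164]
L3 α=1/4: [365/2, 295/2, 591/4]
L4 α=1/3: [380/3, 410/3, 839/6]
L6 α=3/5: [2299/15, 829/15, 1172/15]
L7 α=1/4: [1297/10, 437/10, 991/10]
→ [130, 44, 99]


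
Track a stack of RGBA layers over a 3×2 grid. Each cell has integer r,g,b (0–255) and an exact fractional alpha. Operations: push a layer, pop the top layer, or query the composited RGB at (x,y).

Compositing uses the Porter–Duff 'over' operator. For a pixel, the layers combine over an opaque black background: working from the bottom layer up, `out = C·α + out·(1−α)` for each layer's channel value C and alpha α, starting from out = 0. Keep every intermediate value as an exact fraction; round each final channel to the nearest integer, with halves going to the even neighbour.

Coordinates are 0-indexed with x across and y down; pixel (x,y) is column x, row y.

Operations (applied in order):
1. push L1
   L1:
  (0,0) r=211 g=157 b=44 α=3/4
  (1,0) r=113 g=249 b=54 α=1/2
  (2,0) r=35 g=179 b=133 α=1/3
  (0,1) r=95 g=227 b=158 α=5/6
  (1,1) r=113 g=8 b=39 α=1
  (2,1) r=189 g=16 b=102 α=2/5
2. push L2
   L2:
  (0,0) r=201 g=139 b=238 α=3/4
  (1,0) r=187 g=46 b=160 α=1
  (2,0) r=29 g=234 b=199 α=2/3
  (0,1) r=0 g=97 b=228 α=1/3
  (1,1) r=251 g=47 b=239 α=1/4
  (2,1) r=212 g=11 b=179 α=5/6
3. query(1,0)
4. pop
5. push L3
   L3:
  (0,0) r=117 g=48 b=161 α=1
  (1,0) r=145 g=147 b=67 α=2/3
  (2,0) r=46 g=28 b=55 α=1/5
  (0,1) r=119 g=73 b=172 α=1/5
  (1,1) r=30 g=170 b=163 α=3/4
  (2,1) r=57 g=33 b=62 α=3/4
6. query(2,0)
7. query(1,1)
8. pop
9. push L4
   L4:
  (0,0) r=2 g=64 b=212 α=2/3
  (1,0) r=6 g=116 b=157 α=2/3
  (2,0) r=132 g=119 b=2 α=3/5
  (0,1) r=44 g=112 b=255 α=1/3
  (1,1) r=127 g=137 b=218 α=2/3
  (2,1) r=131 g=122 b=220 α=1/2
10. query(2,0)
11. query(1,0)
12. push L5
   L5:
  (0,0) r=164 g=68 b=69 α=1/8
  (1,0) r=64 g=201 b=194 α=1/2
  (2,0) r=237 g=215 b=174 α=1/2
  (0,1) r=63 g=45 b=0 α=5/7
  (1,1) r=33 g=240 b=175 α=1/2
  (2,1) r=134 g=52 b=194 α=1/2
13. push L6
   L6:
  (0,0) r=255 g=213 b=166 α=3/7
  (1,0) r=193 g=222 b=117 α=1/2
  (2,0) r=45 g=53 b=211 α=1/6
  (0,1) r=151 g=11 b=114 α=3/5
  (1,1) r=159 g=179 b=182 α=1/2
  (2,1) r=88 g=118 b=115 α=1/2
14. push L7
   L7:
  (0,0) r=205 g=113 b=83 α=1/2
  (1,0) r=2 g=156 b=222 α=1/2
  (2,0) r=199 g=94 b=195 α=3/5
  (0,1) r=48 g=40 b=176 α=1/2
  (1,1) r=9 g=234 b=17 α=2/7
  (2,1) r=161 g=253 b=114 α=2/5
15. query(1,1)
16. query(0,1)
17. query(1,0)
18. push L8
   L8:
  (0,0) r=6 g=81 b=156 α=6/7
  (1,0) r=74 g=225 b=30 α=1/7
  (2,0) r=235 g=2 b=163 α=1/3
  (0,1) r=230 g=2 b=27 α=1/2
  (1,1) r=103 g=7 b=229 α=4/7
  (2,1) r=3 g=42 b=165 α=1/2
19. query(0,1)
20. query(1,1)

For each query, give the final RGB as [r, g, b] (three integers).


query (1,0) [L1,L2] — begin 0,0,0
after L1 α=1/2: [113/2, 249/2, 27]
after L2 α=1: [187, 46, 160]
→ [187, 46, 160]

(2,0) stack=L1,L3; from [0,0,0]:
+L1 (α=1/3) → [35/3, 179/3, 133/3]
+L3 (α=1/5) → [278/15, 160/3, 697/15]
→ [19, 53, 46]

query (1,1) [L1,L3] — begin 0,0,0
L1 α=1: [113, 8, 39]
L3 α=3/4: [203/4, 259/2, 132]
= [51, 130, 132]

(2,0) stack=L1,L4; from [0,0,0]:
+L1 (α=1/3) → [35/3, 179/3, 133/3]
+L4 (α=3/5) → [1258/15, 1429/15, 284/15]
= [84, 95, 19]

(1,0) stack=L1,L4; from [0,0,0]:
+L1 (α=1/2) → [113/2, 249/2, 27]
+L4 (α=2/3) → [137/6, 713/6, 341/3]
→ [23, 119, 114]

query (1,1) [L1,L4,L5,L6,L7] — begin 0,0,0
+L1 (α=1) → [113, 8, 39]
+L4 (α=2/3) → [367/3, 94, 475/3]
+L5 (α=1/2) → [233/3, 167, 500/3]
+L6 (α=1/2) → [355/3, 173, 523/3]
+L7 (α=2/7) → [1829/21, 1333/7, 2717/21]
→ [87, 190, 129]

(0,1) stack=L1,L4,L5,L6,L7; from [0,0,0]:
after L1 α=5/6: [475/6, 1135/6, 395/3]
after L4 α=1/3: [607/9, 1471/9, 1555/9]
after L5 α=5/7: [4049/63, 4967/63, 3110/63]
after L6 α=3/5: [36637/315, 12013/315, 27766/315]
after L7 α=1/2: [51757/630, 24613/630, 41603/315]
= [82, 39, 132]

at x=1,y=0 over L1,L4,L5,L6,L7:
after L1 α=1/2: [113/2, 249/2, 27]
after L4 α=2/3: [137/6, 713/6, 341/3]
after L5 α=1/2: [521/12, 1919/12, 923/6]
after L6 α=1/2: [2837/24, 4583/24, 1625/12]
after L7 α=1/2: [2885/48, 8327/48, 4289/24]
→ [60, 173, 179]

query (0,1) [L1,L4,L5,L6,L7,L8] — begin 0,0,0
+L1 (α=5/6) → [475/6, 1135/6, 395/3]
+L4 (α=1/3) → [607/9, 1471/9, 1555/9]
+L5 (α=5/7) → [4049/63, 4967/63, 3110/63]
+L6 (α=3/5) → [36637/315, 12013/315, 27766/315]
+L7 (α=1/2) → [51757/630, 24613/630, 41603/315]
+L8 (α=1/2) → [196657/1260, 25873/1260, 25054/315]
rounded: [156, 21, 80]

query (1,1) [L1,L4,L5,L6,L7,L8] — begin 0,0,0
+L1 (α=1) → [113, 8, 39]
+L4 (α=2/3) → [367/3, 94, 475/3]
+L5 (α=1/2) → [233/3, 167, 500/3]
+L6 (α=1/2) → [355/3, 173, 523/3]
+L7 (α=2/7) → [1829/21, 1333/7, 2717/21]
+L8 (α=4/7) → [4713/49, 4195/49, 9129/49]
rounded: [96, 86, 186]


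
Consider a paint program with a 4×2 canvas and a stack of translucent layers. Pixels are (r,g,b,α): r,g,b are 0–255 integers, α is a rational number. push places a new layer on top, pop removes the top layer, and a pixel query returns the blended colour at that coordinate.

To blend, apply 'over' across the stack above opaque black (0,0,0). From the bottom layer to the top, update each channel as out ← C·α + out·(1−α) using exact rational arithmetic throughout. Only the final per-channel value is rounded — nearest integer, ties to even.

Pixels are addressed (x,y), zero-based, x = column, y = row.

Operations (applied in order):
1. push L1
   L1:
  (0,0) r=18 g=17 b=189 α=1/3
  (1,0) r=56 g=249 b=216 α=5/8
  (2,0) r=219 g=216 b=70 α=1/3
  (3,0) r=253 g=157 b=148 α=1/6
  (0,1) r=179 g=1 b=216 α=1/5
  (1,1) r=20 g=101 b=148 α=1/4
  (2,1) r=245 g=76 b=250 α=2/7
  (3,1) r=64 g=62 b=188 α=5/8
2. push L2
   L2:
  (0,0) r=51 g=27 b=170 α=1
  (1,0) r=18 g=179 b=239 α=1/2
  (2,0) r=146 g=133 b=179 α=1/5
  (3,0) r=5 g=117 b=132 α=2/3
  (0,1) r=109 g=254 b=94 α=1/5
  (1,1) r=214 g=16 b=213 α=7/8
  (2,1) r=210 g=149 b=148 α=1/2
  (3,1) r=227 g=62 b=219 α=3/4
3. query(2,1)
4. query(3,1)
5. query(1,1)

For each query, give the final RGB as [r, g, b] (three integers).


query (2,1) [L1,L2] — begin 0,0,0
after L1 α=2/7: [70, 152/7, 500/7]
after L2 α=1/2: [140, 1195/14, 768/7]
rounded: [140, 85, 110]

(3,1) stack=L1,L2; from [0,0,0]:
L1 α=5/8: [40, 155/4, 235/2]
L2 α=3/4: [721/4, 899/16, 1549/8]
= [180, 56, 194]

query (1,1) [L1,L2] — begin 0,0,0
after L1 α=1/4: [5, 101/4, 37]
after L2 α=7/8: [1503/8, 549/32, 191]
= [188, 17, 191]


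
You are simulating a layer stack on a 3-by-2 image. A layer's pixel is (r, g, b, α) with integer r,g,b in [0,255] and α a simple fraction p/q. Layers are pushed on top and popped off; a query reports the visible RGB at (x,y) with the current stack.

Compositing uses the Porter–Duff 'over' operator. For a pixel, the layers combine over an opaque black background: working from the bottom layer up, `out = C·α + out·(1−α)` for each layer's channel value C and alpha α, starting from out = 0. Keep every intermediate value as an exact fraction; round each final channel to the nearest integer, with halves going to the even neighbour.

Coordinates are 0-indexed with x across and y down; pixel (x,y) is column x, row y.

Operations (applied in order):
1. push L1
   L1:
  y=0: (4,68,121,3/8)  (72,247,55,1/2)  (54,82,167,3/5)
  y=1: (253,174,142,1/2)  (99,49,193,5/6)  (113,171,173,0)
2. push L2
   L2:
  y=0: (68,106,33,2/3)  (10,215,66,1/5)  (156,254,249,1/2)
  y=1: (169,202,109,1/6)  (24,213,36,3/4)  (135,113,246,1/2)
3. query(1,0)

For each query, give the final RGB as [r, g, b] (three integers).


(1,0) stack=L1,L2; from [0,0,0]:
after L1 α=1/2: [36, 247/2, 55/2]
after L2 α=1/5: [154/5, 709/5, 176/5]
rounded: [31, 142, 35]
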